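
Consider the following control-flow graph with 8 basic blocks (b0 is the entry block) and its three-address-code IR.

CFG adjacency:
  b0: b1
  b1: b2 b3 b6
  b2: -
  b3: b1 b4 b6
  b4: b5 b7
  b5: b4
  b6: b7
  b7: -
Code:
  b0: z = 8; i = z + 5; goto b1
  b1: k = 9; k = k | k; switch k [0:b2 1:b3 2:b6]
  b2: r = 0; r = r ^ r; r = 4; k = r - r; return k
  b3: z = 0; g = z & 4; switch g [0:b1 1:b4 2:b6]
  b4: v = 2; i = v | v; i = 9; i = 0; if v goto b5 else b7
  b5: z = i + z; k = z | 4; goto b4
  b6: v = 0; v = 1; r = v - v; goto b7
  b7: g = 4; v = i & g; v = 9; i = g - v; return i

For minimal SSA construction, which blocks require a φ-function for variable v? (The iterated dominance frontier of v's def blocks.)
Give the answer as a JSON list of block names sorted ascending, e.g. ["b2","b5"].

Answer: ["b4", "b7"]

Derivation:
idom tree: b1←b0 b2←b1 b3←b1 b4←b3 b5←b4 b6←b1 b7←b1
Join-block Dom:
  b1: preds {b0,b3}: {b0} ∩ {b0,b1,b3} = {b0}; idom=b0
  b4: preds {b3,b5}: {b0,b1,b3} ∩ {b0,b1,b3,b4,b5} = {b0,b1,b3}; idom=b3
  b6: preds {b1,b3}: {b0,b1} ∩ {b0,b1,b3} = {b0,b1}; idom=b1
  b7: preds {b4,b6}: {b0,b1,b3,b4} ∩ {b0,b1,b6} = {b0,b1}; idom=b1

DF walk-up:
  join b1 pred b0: · stop@b0
  join b1 pred b3: b3→b1 stop@b0
  join b4 pred b3: · stop@b3
  join b4 pred b5: b5→b4 stop@b3
  join b6 pred b1: · stop@b1
  join b6 pred b3: b3 stop@b1
  join b7 pred b4: b4→b3 stop@b1
  join b7 pred b6: b6 stop@b1
  b0: DF=∅
  b1: DF={b1}
  b2: DF=∅
  b3: DF={b1,b6,b7}
  b4: DF={b4,b7}
  b5: DF={b4}
  b6: DF={b7}
  b7: DF=∅

φ for v: defs {b4,b6,b7}
  DF⁺ = {b4,b7}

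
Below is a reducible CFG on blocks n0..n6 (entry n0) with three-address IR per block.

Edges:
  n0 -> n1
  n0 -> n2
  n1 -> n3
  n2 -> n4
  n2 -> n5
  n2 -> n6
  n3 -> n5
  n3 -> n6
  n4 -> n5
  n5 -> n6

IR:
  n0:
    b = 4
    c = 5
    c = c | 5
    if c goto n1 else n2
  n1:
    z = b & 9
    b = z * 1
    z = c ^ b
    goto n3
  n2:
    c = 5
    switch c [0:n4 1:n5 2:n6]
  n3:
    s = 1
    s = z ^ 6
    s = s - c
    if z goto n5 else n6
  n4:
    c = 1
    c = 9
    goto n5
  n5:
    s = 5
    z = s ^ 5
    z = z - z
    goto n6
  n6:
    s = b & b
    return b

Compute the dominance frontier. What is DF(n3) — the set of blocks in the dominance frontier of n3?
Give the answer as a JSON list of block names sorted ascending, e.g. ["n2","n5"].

idom tree: n1←n0 n2←n0 n3←n1 n4←n2 n5←n0 n6←n0
Dom at joins:
  n5: preds {n2,n3,n4}: {n0,n2} ∩ {n0,n1,n3} ∩ {n0,n2,n4} = {n0}; idom=n0
  n6: preds {n2,n3,n5}: {n0,n2} ∩ {n0,n1,n3} ∩ {n0,n5} = {n0}; idom=n0

DF walk-up:
  n5←n2: walk n2 to n0
  n5←n3: walk n3→n1 to n0
  n5←n4: walk n4→n2 to n0
  n6←n2: walk n2 to n0
  n6←n3: walk n3→n1 to n0
  n6←n5: walk n5 to n0
  n0 → ∅
  n1 → {n5,n6}
  n2 → {n5,n6}
  n3 → {n5,n6}
  n4 → {n5}
  n5 → {n6}
  n6 → ∅

DF(n3) = ["n5", "n6"]

Answer: ["n5", "n6"]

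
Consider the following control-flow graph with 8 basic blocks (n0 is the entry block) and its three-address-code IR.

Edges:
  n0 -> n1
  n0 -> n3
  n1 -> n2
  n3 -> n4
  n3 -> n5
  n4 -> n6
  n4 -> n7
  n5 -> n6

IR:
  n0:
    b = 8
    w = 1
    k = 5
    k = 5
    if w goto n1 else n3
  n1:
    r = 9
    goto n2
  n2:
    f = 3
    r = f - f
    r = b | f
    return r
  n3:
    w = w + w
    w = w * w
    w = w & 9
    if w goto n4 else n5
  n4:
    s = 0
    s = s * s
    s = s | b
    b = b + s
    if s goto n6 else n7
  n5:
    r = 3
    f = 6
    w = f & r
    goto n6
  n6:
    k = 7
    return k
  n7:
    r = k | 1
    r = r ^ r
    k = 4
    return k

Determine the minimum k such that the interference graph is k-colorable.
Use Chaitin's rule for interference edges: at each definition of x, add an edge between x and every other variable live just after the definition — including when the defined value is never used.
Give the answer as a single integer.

Block summaries:
  n0: def={b,k,w} ue=∅
  n1: def={r} ue=∅
  n2: def={f,r} ue={b}
  n3: def={w} ue={w}
  n4: def={b,s} ue={b}
  n5: def={f,r,w} ue=∅
  n6: def={k} ue=∅
  n7: def={k,r} ue={k}

Backward fixpoint:
  n0 li=∅ lo={b,k,w}
  n1 li={b} lo={b}
  n2 li={b} lo=∅
  n3 li={b,k,w} lo={b,k}
  n4 li={b,k} lo={k}
  n5 li=∅ lo=∅
  n6 li=∅ lo=∅
  n7 li={k} lo=∅

Conflict graph:
  b — {f,k,r,s,w}
  f — {b,r}
  k — {b,s,w}
  r — {b,f}
  s — {b,k}
  w — {b,k}

Chromatic number:
  lower bound: {b,f,r} mutually conflict ⇒ χ ≥ 3
  assign b→R0 f→R1 k→R1 r→R2 s→R2 w→R2 — no edge inside a register ⇒ χ ≤ 3
  χ = 3

Answer: 3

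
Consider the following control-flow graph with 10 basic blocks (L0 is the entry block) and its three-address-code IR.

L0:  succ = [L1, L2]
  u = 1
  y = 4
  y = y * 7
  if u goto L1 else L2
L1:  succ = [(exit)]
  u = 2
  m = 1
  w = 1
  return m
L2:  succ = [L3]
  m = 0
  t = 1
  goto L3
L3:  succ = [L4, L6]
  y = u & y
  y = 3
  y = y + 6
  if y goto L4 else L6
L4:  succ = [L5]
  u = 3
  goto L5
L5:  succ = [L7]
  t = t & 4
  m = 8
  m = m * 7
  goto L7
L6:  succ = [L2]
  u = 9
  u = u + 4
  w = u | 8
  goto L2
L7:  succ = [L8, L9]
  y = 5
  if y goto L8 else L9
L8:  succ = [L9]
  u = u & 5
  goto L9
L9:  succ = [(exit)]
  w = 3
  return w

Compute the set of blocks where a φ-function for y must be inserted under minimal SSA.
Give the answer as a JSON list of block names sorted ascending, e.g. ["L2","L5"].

Answer: ["L2"]

Derivation:
idom tree: L1←L0 L2←L0 L3←L2 L4←L3 L5←L4 L6←L3 L7←L5 L8←L7 L9←L7
Dom∩ at merges:
  L2: preds {L0,L6}: {L0} ∩ {L0,L2,L3,L6} = {L0}; idom=L0
  L9: preds {L7,L8}: {L0,L2,L3,L4,L5,L7} ∩ {L0,L2,L3,L4,L5,L7,L8} = {L0,L2,L3,L4,L5,L7}; idom=L7

Frontier:
  join L2 pred L0: · stop@L0
  join L2 pred L6: L6→L3→L2 stop@L0
  join L9 pred L7: · stop@L7
  join L9 pred L8: L8 stop@L7
  L0: DF=∅
  L1: DF=∅
  L2: DF={L2}
  L3: DF={L2}
  L4: DF=∅
  L5: DF=∅
  L6: DF={L2}
  L7: DF=∅
  L8: DF={L9}
  L9: DF=∅

φ for y: defs {L0,L3,L7}
  DF⁺ = {L2}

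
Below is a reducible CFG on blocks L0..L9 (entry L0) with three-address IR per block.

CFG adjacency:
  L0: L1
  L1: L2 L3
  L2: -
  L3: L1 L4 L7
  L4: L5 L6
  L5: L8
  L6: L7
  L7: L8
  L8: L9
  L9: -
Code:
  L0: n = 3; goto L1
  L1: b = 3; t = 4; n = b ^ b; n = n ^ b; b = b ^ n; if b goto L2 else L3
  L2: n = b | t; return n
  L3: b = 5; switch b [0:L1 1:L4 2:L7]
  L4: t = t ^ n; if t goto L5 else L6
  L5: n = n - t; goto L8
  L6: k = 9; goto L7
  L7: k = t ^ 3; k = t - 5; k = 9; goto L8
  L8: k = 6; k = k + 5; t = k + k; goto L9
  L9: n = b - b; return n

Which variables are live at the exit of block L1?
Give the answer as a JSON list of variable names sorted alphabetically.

def/use:
  L0: {n} / ∅
  L1: {b,n,t} / ∅
  L2: {n} / {b,t}
  L3: {b} / ∅
  L4: {t} / {n,t}
  L5: {n} / {n,t}
  L6: {k} / ∅
  L7: {k} / {t}
  L8: {k,t} / ∅
  L9: {n} / {b}

Liveness:
  L0: in=∅ out=∅
  L1: in=∅ out={b,n,t}
  L2: in={b,t} out=∅
  L3: in={n,t} out={b,n,t}
  L4: in={b,n,t} out={b,n,t}
  L5: in={b,n,t} out={b}
  L6: in={b,t} out={b,t}
  L7: in={b,t} out={b}
  L8: in={b} out={b}
  L9: in={b} out=∅

live-out(L1) = ["b", "n", "t"]

Answer: ["b", "n", "t"]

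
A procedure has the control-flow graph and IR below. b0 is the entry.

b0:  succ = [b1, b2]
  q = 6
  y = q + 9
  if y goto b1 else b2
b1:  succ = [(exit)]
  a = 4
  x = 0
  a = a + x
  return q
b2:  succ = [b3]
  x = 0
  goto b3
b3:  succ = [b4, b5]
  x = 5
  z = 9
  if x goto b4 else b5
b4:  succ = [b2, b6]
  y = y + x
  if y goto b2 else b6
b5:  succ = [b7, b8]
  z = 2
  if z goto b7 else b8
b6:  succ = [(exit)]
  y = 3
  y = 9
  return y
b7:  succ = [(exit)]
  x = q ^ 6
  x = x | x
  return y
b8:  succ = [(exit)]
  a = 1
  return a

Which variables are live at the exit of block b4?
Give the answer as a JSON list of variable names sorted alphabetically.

Block summaries:
  b0: def={q,y} ue=∅
  b1: def={a,x} ue={q}
  b2: def={x} ue=∅
  b3: def={x,z} ue=∅
  b4: def={y} ue={x,y}
  b5: def={z} ue=∅
  b6: def={y} ue=∅
  b7: def={x} ue={q,y}
  b8: def={a} ue=∅

Liveness:
  b0 li=∅ lo={q,y}
  b1 li={q} lo=∅
  b2 li={q,y} lo={q,y}
  b3 li={q,y} lo={q,x,y}
  b4 li={q,x,y} lo={q,y}
  b5 li={q,y} lo={q,y}
  b6 li=∅ lo=∅
  b7 li={q,y} lo=∅
  b8 li=∅ lo=∅

live-out(b4) = ["q", "y"]

Answer: ["q", "y"]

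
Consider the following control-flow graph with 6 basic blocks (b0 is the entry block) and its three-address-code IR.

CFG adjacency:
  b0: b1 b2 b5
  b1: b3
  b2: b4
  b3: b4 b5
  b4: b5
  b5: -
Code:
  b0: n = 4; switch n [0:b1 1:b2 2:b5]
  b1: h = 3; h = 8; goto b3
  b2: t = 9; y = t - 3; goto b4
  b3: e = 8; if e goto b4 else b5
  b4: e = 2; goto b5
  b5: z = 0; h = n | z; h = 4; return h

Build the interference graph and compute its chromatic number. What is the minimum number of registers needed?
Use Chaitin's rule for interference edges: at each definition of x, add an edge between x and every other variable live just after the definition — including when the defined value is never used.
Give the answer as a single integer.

def/use:
  b0: def={n} ue=∅
  b1: def={h} ue=∅
  b2: def={t,y} ue=∅
  b3: def={e} ue=∅
  b4: def={e} ue=∅
  b5: def={h,z} ue={n}

Backward fixpoint:
  b0 li=∅ lo={n}
  b1 li={n} lo={n}
  b2 li={n} lo={n}
  b3 li={n} lo={n}
  b4 li={n} lo={n}
  b5 li={n} lo=∅

Interfere edges:
  e: {n}
  h: {n}
  n: {e,h,t,y,z}
  t: {n}
  y: {n}
  z: {n}

Chromatic number:
  lower bound: {e,n} mutually conflict ⇒ χ ≥ 2
  assign e→R1 h→R1 n→R0 t→R1 y→R1 z→R1 — no edge inside a register ⇒ χ ≤ 2
  χ = 2

Answer: 2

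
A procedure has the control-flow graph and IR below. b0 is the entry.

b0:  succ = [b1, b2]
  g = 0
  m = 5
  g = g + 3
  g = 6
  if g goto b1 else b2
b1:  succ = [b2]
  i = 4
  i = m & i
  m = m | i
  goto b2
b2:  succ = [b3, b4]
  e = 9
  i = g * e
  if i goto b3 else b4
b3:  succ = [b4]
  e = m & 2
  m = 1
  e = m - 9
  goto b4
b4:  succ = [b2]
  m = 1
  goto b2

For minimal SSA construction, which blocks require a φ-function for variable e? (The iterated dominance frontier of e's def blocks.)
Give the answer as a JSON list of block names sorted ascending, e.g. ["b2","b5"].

idom tree: b1←b0 b2←b0 b3←b2 b4←b2
Dom∩ at merges:
  b2: preds {b0,b1,b4}: {b0} ∩ {b0,b1} ∩ {b0,b2,b4} = {b0}; idom=b0
  b4: preds {b2,b3}: {b0,b2} ∩ {b0,b2,b3} = {b0,b2}; idom=b2

DF walk-up:
  b2←b0: walk · to b0
  b2←b1: walk b1 to b0
  b2←b4: walk b4→b2 to b0
  b4←b2: walk · to b2
  b4←b3: walk b3 to b2
  b0 → ∅
  b1 → {b2}
  b2 → {b2}
  b3 → {b4}
  b4 → {b2}

φ for e: defs {b2,b3}
  DF⁺ = {b2,b4}

Answer: ["b2", "b4"]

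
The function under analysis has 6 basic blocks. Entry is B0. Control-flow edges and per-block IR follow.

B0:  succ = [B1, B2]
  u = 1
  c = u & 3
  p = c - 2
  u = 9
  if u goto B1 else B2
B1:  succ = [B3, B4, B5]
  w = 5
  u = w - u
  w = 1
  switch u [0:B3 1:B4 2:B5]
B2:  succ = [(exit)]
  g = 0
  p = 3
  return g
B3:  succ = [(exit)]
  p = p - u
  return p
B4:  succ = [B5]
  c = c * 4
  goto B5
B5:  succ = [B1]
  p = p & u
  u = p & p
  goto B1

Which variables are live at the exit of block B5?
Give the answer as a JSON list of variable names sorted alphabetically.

Answer: ["c", "p", "u"]

Working:
Per-block:
  B0 def {c,p,u} use ∅
  B1 def {u,w} use {u}
  B2 def {g,p} use ∅
  B3 def {p} use {p,u}
  B4 def {c} use {c}
  B5 def {p,u} use {p,u}

Liveness:
  live B0: ∅→{c,p,u}
  live B1: {c,p,u}→{c,p,u}
  live B2: ∅→∅
  live B3: {p,u}→∅
  live B4: {c,p,u}→{c,p,u}
  live B5: {c,p,u}→{c,p,u}

live-out(B5) = ["c", "p", "u"]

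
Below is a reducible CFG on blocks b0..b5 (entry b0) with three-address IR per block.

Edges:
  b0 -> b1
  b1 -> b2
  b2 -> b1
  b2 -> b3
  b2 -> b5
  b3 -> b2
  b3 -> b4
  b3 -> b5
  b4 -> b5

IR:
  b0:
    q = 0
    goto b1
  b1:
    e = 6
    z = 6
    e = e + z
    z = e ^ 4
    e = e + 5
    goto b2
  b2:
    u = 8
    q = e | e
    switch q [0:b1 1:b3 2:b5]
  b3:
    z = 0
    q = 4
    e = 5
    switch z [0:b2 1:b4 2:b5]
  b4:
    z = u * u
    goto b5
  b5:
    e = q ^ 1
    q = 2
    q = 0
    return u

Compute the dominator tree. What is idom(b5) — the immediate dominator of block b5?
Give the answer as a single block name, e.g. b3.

Answer: b2

Derivation:
idom tree: b1←b0 b2←b1 b3←b2 b4←b3 b5←b2
Dom at joins:
  b1: preds {b0,b2}: {b0} ∩ {b0,b1,b2} = {b0}; idom=b0
  b2: preds {b1,b3}: {b0,b1} ∩ {b0,b1,b2,b3} = {b0,b1}; idom=b1
  b5: preds {b2,b3,b4}: {b0,b1,b2} ∩ {b0,b1,b2,b3} ∩ {b0,b1,b2,b3,b4} = {b0,b1,b2}; idom=b2

idom(b5) = b2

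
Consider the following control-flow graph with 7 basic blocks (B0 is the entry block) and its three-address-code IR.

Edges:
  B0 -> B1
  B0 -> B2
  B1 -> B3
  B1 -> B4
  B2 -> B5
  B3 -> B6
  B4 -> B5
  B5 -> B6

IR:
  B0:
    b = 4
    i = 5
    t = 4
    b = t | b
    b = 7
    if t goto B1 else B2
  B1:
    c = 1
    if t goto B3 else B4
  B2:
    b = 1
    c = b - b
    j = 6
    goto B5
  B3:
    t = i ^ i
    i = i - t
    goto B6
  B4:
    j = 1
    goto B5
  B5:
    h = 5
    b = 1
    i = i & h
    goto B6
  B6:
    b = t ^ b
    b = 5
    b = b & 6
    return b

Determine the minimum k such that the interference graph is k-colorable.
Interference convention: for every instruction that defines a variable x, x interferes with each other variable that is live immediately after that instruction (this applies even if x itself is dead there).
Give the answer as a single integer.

Per-block:
  B0: def={b,i,t} ue=∅
  B1: def={c} ue={t}
  B2: def={b,c,j} ue=∅
  B3: def={i,t} ue={i}
  B4: def={j} ue=∅
  B5: def={b,h,i} ue={i}
  B6: def={b} ue={b,t}

Liveness:
  B0: in=∅ out={b,i,t}
  B1: in={b,i,t} out={b,i,t}
  B2: in={i,t} out={i,t}
  B3: in={b,i} out={b,t}
  B4: in={i,t} out={i,t}
  B5: in={i,t} out={b,t}
  B6: in={b,t} out=∅

Interfere edges:
  b — {c,h,i,t}
  c — {b,i,t}
  h — {b,i,t}
  i — {b,c,h,j,t}
  j — {i,t}
  t — {b,c,h,i,j}

Chromatic number:
  clique {b,c,i,t} ⇒ need ≥ 4
  assign b→r2 c→r3 h→r3 i→r0 j→r2 t→r1 — no edge inside a register ⇒ χ ≤ 4
  χ = 4

Answer: 4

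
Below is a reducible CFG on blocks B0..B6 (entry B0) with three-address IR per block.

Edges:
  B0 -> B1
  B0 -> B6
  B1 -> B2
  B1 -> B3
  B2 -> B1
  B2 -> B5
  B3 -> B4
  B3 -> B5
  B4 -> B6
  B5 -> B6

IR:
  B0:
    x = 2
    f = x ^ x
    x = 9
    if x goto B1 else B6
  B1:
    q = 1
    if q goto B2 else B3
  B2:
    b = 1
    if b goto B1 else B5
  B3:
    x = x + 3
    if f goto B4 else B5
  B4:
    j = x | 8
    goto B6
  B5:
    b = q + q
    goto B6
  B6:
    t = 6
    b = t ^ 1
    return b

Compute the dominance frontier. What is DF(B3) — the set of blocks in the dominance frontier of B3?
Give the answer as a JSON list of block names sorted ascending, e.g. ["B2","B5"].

Answer: ["B5", "B6"]

Working:
idom tree: B1←B0 B2←B1 B3←B1 B4←B3 B5←B1 B6←B0
Dom∩ at merges:
  B1: preds {B0,B2}: {B0} ∩ {B0,B1,B2} = {B0}; idom=B0
  B5: preds {B2,B3}: {B0,B1,B2} ∩ {B0,B1,B3} = {B0,B1}; idom=B1
  B6: preds {B0,B4,B5}: {B0} ∩ {B0,B1,B3,B4} ∩ {B0,B1,B5} = {B0}; idom=B0

DF walk-up:
  B1←B0: walk · to B0
  B1←B2: walk B2→B1 to B0
  B5←B2: walk B2 to B1
  B5←B3: walk B3 to B1
  B6←B0: walk · to B0
  B6←B4: walk B4→B3→B1 to B0
  B6←B5: walk B5→B1 to B0
  DF(B0)=∅
  DF(B1)={B1,B6}
  DF(B2)={B1,B5}
  DF(B3)={B5,B6}
  DF(B4)={B6}
  DF(B5)={B6}
  DF(B6)=∅

DF(B3) = ["B5", "B6"]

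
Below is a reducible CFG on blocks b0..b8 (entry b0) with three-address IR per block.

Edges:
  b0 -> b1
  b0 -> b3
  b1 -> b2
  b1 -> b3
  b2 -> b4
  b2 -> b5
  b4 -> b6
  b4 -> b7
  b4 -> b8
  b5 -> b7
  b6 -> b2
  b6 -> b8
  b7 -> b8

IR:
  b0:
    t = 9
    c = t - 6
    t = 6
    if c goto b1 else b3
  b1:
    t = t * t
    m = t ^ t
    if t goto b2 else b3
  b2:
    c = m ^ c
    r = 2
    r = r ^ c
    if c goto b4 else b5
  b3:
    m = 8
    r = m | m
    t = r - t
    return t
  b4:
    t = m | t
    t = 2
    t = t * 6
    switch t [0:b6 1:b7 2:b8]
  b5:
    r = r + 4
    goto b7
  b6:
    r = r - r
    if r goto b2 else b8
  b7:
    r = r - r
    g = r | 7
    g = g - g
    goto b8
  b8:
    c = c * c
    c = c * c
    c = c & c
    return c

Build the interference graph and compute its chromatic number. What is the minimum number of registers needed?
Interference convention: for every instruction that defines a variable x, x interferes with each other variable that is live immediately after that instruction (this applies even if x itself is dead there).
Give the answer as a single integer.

Answer: 4

Derivation:
Block summaries:
  b0: {c,t} / ∅
  b1: {m,t} / {t}
  b2: {c,r} / {c,m}
  b3: {m,r,t} / {t}
  b4: {t} / {m,t}
  b5: {r} / {r}
  b6: {r} / {r}
  b7: {g,r} / {r}
  b8: {c} / {c}

Live sets:
  live b0: ∅→{c,t}
  live b1: {c,t}→{c,m,t}
  live b2: {c,m,t}→{c,m,r,t}
  live b3: {t}→∅
  live b4: {c,m,r,t}→{c,m,r,t}
  live b5: {c,r}→{c,r}
  live b6: {c,m,r,t}→{c,m,t}
  live b7: {c,r}→{c}
  live b8: {c}→∅

Conflict graph:
  c: {g,m,r,t}
  g: {c}
  m: {c,r,t}
  r: {c,m,t}
  t: {c,m,r}

Chromatic number:
  {c,m,r,t} pairwise interfere (4-clique) ⇒ χ ≥ 4
  assign c→c0 g→c1 m→c1 r→c2 t→c3 — no edge inside a register ⇒ χ ≤ 4
  χ = 4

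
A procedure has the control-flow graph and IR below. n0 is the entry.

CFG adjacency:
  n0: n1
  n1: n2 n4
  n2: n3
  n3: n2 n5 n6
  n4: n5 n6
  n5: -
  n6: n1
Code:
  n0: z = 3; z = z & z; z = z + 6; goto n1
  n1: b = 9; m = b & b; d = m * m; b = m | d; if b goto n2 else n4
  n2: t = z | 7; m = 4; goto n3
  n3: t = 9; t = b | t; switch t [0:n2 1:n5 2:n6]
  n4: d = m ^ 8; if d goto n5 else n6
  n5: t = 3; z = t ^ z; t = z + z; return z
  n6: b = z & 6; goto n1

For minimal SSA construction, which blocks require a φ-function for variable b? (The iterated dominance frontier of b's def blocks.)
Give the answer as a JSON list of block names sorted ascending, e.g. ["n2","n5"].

idom tree: n1←n0 n2←n1 n3←n2 n4←n1 n5←n1 n6←n1
Join-block Dom:
  n1: preds {n0,n6}: {n0} ∩ {n0,n1,n6} = {n0}; idom=n0
  n2: preds {n1,n3}: {n0,n1} ∩ {n0,n1,n2,n3} = {n0,n1}; idom=n1
  n5: preds {n3,n4}: {n0,n1,n2,n3} ∩ {n0,n1,n4} = {n0,n1}; idom=n1
  n6: preds {n3,n4}: {n0,n1,n2,n3} ∩ {n0,n1,n4} = {n0,n1}; idom=n1

DF derivation:
  join n1 pred n0: · stop@n0
  join n1 pred n6: n6→n1 stop@n0
  join n2 pred n1: · stop@n1
  join n2 pred n3: n3→n2 stop@n1
  join n5 pred n3: n3→n2 stop@n1
  join n5 pred n4: n4 stop@n1
  join n6 pred n3: n3→n2 stop@n1
  join n6 pred n4: n4 stop@n1
  n0: DF=∅
  n1: DF={n1}
  n2: DF={n2,n5,n6}
  n3: DF={n2,n5,n6}
  n4: DF={n5,n6}
  n5: DF=∅
  n6: DF={n1}

φ for b: defs {n1,n6}
  DF⁺ = {n1}

Answer: ["n1"]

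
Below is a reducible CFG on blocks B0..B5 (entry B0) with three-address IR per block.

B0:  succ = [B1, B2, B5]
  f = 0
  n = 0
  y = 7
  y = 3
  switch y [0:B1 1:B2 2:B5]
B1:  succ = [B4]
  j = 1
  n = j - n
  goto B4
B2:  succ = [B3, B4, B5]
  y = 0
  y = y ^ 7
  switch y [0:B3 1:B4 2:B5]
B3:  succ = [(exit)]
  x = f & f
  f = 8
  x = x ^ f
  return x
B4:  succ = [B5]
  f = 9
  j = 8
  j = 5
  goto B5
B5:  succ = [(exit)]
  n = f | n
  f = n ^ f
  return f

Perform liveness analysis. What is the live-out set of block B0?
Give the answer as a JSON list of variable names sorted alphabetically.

Answer: ["f", "n"]

Derivation:
Block summaries:
  B0 def {f,n,y} use ∅
  B1 def {j,n} use {n}
  B2 def {y} use ∅
  B3 def {f,x} use {f}
  B4 def {f,j} use ∅
  B5 def {f,n} use {f,n}

Liveness:
  B0 li=∅ lo={f,n}
  B1 li={n} lo={n}
  B2 li={f,n} lo={f,n}
  B3 li={f} lo=∅
  B4 li={n} lo={f,n}
  B5 li={f,n} lo=∅

live-out(B0) = ["f", "n"]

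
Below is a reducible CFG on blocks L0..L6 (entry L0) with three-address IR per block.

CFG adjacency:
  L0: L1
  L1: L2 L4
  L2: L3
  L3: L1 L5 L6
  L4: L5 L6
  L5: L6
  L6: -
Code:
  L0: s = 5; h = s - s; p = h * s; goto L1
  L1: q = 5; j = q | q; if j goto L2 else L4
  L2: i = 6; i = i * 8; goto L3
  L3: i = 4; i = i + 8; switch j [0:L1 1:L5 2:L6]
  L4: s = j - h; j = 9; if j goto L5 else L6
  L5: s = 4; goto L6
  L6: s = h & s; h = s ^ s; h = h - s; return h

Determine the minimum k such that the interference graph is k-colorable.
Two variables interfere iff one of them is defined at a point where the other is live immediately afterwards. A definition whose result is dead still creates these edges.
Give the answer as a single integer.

Answer: 4

Analysis:
def/use:
  L0 def {h,p,s} use ∅
  L1 def {j,q} use ∅
  L2 def {i} use ∅
  L3 def {i} use {j}
  L4 def {j,s} use {h,j}
  L5 def {s} use ∅
  L6 def {h,s} use {h,s}

Liveness:
  live L0: ∅→{h,s}
  live L1: {h,s}→{h,j,s}
  live L2: {h,j,s}→{h,j,s}
  live L3: {h,j,s}→{h,s}
  live L4: {h,j}→{h,s}
  live L5: {h}→{h,s}
  live L6: {h,s}→∅

Interference:
  h: {i,j,p,q,s}
  i: {h,j,s}
  j: {h,i,s}
  p: {h,s}
  q: {h,s}
  s: {h,i,j,p,q}

Registers:
  lower bound: {h,i,j,s} mutually conflict ⇒ χ ≥ 4
  4-colouring: R0={h}  R1={s}  R2={i,p,q}  R3={j}
  χ = 4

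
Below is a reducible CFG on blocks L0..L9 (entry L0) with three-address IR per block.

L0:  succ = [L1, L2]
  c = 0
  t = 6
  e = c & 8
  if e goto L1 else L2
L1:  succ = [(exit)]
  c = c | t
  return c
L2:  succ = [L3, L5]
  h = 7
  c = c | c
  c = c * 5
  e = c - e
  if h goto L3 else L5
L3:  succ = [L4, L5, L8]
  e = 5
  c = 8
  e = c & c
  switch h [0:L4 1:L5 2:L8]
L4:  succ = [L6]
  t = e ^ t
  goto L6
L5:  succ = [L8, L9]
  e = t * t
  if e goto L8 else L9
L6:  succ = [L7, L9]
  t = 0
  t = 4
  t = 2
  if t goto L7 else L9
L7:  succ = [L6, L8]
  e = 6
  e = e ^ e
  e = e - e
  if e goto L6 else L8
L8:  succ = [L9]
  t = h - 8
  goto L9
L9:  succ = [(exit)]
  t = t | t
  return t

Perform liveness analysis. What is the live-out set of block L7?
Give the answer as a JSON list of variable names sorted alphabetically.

Answer: ["h"]

Analysis:
Block summaries:
  L0 def {c,e,t} use ∅
  L1 def {c} use {c,t}
  L2 def {c,e,h} use {c,e}
  L3 def {c,e} use {h}
  L4 def {t} use {e,t}
  L5 def {e} use {t}
  L6 def {t} use ∅
  L7 def {e} use ∅
  L8 def {t} use {h}
  L9 def {t} use {t}

Liveness:
  live L0: ∅→{c,e,t}
  live L1: {c,t}→∅
  live L2: {c,e,t}→{h,t}
  live L3: {h,t}→{e,h,t}
  live L4: {e,h,t}→{h}
  live L5: {h,t}→{h,t}
  live L6: {h}→{h,t}
  live L7: {h}→{h}
  live L8: {h}→{t}
  live L9: {t}→∅

live-out(L7) = ["h"]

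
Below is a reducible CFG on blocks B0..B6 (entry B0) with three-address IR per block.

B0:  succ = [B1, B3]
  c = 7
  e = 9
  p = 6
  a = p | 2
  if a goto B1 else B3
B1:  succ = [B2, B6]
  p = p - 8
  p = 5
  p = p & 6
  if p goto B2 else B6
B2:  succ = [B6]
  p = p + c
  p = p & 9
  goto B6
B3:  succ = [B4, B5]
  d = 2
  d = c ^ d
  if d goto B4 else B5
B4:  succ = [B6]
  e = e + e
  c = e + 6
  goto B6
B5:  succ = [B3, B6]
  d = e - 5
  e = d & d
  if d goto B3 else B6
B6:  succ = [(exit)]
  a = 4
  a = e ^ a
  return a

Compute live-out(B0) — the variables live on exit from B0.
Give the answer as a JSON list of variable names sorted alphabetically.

Answer: ["c", "e", "p"]

Analysis:
Per-block:
  B0: def={a,c,e,p} ue=∅
  B1: def={p} ue={p}
  B2: def={p} ue={c,p}
  B3: def={d} ue={c}
  B4: def={c,e} ue={e}
  B5: def={d,e} ue={e}
  B6: def={a} ue={e}

Live sets:
  B0 li=∅ lo={c,e,p}
  B1 li={c,e,p} lo={c,e,p}
  B2 li={c,e,p} lo={e}
  B3 li={c,e} lo={c,e}
  B4 li={e} lo={e}
  B5 li={c,e} lo={c,e}
  B6 li={e} lo=∅

live-out(B0) = ["c", "e", "p"]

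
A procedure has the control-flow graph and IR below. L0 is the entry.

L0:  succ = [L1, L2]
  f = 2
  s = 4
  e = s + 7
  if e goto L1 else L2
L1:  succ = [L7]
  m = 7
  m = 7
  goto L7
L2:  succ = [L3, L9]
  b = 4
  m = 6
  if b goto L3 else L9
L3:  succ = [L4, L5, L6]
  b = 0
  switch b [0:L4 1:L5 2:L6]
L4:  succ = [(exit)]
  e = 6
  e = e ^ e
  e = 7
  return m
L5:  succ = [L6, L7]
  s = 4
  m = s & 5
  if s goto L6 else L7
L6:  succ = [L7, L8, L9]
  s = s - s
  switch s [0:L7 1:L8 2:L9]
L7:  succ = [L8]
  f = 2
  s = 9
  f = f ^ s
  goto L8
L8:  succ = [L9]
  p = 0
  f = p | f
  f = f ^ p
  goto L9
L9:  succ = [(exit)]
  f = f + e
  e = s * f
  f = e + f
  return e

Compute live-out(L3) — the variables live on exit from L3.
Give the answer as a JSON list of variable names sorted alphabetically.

Block summaries:
  L0: def={e,f,s} ue=∅
  L1: def={m} ue=∅
  L2: def={b,m} ue=∅
  L3: def={b} ue=∅
  L4: def={e} ue={m}
  L5: def={m,s} ue=∅
  L6: def={s} ue={s}
  L7: def={f,s} ue=∅
  L8: def={f,p} ue={f}
  L9: def={e,f} ue={e,f,s}

Backward fixpoint:
  L0 li=∅ lo={e,f,s}
  L1 li={e} lo={e}
  L2 li={e,f,s} lo={e,f,m,s}
  L3 li={e,f,m,s} lo={e,f,m,s}
  L4 li={m} lo=∅
  L5 li={e,f} lo={e,f,s}
  L6 li={e,f,s} lo={e,f,s}
  L7 li={e} lo={e,f,s}
  L8 li={e,f,s} lo={e,f,s}
  L9 li={e,f,s} lo=∅

live-out(L3) = ["e", "f", "m", "s"]

Answer: ["e", "f", "m", "s"]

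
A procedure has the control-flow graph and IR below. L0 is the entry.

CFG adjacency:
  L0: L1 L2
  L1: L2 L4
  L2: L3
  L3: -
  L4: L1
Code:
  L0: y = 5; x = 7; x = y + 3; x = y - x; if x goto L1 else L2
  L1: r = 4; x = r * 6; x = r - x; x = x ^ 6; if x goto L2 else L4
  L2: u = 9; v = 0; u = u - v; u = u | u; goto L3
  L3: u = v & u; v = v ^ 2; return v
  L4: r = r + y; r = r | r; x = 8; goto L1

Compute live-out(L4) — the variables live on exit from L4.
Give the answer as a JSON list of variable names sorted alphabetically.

Per-block:
  L0 def {x,y} use ∅
  L1 def {r,x} use ∅
  L2 def {u,v} use ∅
  L3 def {u,v} use {u,v}
  L4 def {r,x} use {r,y}

Live sets:
  L0 li=∅ lo={y}
  L1 li={y} lo={r,y}
  L2 li=∅ lo={u,v}
  L3 li={u,v} lo=∅
  L4 li={r,y} lo={y}

live-out(L4) = ["y"]

Answer: ["y"]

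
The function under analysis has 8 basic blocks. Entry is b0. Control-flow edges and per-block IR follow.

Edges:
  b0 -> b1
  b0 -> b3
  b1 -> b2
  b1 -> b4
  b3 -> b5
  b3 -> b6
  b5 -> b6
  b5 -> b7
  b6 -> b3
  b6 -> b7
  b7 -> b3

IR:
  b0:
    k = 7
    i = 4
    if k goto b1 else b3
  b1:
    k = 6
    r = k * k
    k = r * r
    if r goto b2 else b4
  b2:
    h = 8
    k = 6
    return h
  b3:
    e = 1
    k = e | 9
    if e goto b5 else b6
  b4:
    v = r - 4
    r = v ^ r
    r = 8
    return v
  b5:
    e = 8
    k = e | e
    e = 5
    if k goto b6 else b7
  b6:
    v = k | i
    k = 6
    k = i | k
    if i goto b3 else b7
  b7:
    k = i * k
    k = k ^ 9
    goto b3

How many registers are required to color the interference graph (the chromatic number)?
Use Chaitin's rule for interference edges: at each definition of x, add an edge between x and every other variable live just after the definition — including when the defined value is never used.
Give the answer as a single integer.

Answer: 3

Working:
def/use:
  b0: {i,k} / ∅
  b1: {k,r} / ∅
  b2: {h,k} / ∅
  b3: {e,k} / ∅
  b4: {r,v} / {r}
  b5: {e,k} / ∅
  b6: {k,v} / {i,k}
  b7: {k} / {i,k}

Backward fixpoint:
  live b0: ∅→{i}
  live b1: ∅→{r}
  live b2: ∅→∅
  live b3: {i}→{i,k}
  live b4: {r}→∅
  live b5: {i}→{i,k}
  live b6: {i,k}→{i,k}
  live b7: {i,k}→{i}

Interfere edges:
  e: {i,k}
  h: {k}
  i: {e,k,v}
  k: {e,h,i,r}
  r: {k,v}
  v: {i,r}

Colouring:
  clique {e,i,k} ⇒ need ≥ 3
  3-colouring: r0={k,v}  r1={h,i,r}  r2={e}
  χ = 3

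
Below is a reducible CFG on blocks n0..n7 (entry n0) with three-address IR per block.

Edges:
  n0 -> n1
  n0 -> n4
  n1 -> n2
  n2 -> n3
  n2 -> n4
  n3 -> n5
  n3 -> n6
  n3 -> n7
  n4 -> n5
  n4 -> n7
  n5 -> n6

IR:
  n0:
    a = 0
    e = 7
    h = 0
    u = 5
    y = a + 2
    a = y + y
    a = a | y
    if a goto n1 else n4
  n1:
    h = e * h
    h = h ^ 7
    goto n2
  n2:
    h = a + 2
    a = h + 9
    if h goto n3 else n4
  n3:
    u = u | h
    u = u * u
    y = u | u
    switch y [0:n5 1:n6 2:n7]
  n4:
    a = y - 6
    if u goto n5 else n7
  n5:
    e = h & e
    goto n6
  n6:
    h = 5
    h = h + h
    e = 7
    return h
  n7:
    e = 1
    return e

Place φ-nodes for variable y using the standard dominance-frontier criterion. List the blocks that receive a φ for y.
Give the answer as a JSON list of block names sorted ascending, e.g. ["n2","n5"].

idom tree: n1←n0 n2←n1 n3←n2 n4←n0 n5←n0 n6←n0 n7←n0
Dom∩ at merges:
  n4: preds {n0,n2}: {n0} ∩ {n0,n1,n2} = {n0}; idom=n0
  n5: preds {n3,n4}: {n0,n1,n2,n3} ∩ {n0,n4} = {n0}; idom=n0
  n6: preds {n3,n5}: {n0,n1,n2,n3} ∩ {n0,n5} = {n0}; idom=n0
  n7: preds {n3,n4}: {n0,n1,n2,n3} ∩ {n0,n4} = {n0}; idom=n0

DF walk-up:
  join n4 pred n0: · stop@n0
  join n4 pred n2: n2→n1 stop@n0
  join n5 pred n3: n3→n2→n1 stop@n0
  join n5 pred n4: n4 stop@n0
  join n6 pred n3: n3→n2→n1 stop@n0
  join n6 pred n5: n5 stop@n0
  join n7 pred n3: n3→n2→n1 stop@n0
  join n7 pred n4: n4 stop@n0
  DF(n0)=∅
  DF(n1)={n4,n5,n6,n7}
  DF(n2)={n4,n5,n6,n7}
  DF(n3)={n5,n6,n7}
  DF(n4)={n5,n7}
  DF(n5)={n6}
  DF(n6)=∅
  DF(n7)=∅

φ for y: defs {n0,n3}
  DF⁺ = {n5,n6,n7}

Answer: ["n5", "n6", "n7"]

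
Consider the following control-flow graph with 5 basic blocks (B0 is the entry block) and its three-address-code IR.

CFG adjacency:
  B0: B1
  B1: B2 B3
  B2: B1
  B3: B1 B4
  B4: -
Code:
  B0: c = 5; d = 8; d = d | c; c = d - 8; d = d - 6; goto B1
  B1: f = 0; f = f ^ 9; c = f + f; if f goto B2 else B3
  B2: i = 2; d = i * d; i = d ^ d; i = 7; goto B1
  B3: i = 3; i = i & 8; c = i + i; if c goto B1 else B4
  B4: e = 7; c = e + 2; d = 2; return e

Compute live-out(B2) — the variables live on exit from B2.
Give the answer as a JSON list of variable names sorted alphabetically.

Answer: ["d"]

Analysis:
Per-block:
  B0 def {c,d} use ∅
  B1 def {c,f} use ∅
  B2 def {d,i} use {d}
  B3 def {c,i} use ∅
  B4 def {c,d,e} use ∅

Live sets:
  B0 li=∅ lo={d}
  B1 li={d} lo={d}
  B2 li={d} lo={d}
  B3 li={d} lo={d}
  B4 li=∅ lo=∅

live-out(B2) = ["d"]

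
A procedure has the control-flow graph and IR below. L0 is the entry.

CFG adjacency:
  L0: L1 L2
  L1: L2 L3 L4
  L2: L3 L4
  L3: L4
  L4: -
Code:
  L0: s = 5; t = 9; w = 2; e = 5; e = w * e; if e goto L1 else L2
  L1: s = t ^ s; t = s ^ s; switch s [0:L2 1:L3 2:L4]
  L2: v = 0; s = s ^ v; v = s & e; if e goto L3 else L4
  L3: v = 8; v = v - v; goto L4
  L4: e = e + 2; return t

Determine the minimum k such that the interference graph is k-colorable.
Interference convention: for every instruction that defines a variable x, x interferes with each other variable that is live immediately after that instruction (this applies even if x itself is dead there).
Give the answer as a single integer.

Block summaries:
  L0 def {e,s,t,w} use ∅
  L1 def {s,t} use {s,t}
  L2 def {s,v} use {e,s}
  L3 def {v} use ∅
  L4 def {e} use {e,t}

Backward fixpoint:
  live L0: ∅→{e,s,t}
  live L1: {e,s,t}→{e,s,t}
  live L2: {e,s,t}→{e,t}
  live L3: {e,t}→{e,t}
  live L4: {e,t}→∅

Interference:
  e — {s,t,v,w}
  s — {e,t,v,w}
  t — {e,s,v,w}
  v — {e,s,t}
  w — {e,s,t}

Chromatic number:
  lower bound: {e,s,t,v} mutually conflict ⇒ χ ≥ 4
  assign e→R0 s→R1 t→R2 v→R3 w→R3 — no edge inside a register ⇒ χ ≤ 4
  χ = 4

Answer: 4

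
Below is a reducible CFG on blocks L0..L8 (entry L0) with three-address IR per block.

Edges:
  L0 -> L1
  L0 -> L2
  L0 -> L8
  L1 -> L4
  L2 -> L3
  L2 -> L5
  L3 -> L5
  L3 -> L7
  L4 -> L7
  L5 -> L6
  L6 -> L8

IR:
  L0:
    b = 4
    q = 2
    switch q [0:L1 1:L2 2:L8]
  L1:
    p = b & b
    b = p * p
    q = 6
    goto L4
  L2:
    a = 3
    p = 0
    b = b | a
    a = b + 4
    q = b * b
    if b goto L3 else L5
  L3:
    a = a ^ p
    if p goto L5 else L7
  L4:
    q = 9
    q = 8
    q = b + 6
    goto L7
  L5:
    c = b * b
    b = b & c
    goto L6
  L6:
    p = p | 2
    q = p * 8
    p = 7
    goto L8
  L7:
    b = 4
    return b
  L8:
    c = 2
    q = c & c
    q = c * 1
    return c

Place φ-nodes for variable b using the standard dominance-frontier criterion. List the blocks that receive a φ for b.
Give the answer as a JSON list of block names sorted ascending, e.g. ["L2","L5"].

idom tree: L1←L0 L2←L0 L3←L2 L4←L1 L5←L2 L6←L5 L7←L0 L8←L0
Dom∩ at merges:
  L5: preds {L2,L3}: {L0,L2} ∩ {L0,L2,L3} = {L0,L2}; idom=L2
  L7: preds {L3,L4}: {L0,L2,L3} ∩ {L0,L1,L4} = {L0}; idom=L0
  L8: preds {L0,L6}: {L0} ∩ {L0,L2,L5,L6} = {L0}; idom=L0

DF walk-up:
  L5←L2: walk · to L2
  L5←L3: walk L3 to L2
  L7←L3: walk L3→L2 to L0
  L7←L4: walk L4→L1 to L0
  L8←L0: walk · to L0
  L8←L6: walk L6→L5→L2 to L0
  L0: DF=∅
  L1: DF={L7}
  L2: DF={L7,L8}
  L3: DF={L5,L7}
  L4: DF={L7}
  L5: DF={L8}
  L6: DF={L8}
  L7: DF=∅
  L8: DF=∅

φ for b: defs {L0,L1,L2,L5,L7}
  DF⁺ = {L7,L8}

Answer: ["L7", "L8"]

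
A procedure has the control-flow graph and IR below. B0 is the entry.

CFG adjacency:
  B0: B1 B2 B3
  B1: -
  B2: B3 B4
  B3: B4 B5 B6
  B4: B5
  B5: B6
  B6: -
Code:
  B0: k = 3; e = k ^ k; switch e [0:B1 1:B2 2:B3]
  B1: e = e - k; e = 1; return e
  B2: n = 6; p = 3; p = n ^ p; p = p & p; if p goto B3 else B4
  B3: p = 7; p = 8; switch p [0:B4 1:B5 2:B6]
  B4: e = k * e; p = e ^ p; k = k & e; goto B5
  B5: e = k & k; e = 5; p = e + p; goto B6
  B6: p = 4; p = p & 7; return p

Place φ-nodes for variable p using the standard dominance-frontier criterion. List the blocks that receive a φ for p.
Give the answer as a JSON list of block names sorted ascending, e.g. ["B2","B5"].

Answer: ["B3", "B4", "B5", "B6"]

Working:
idom tree: B1←B0 B2←B0 B3←B0 B4←B0 B5←B0 B6←B0
Join-block Dom:
  B3: preds {B0,B2}: {B0} ∩ {B0,B2} = {B0}; idom=B0
  B4: preds {B2,B3}: {B0,B2} ∩ {B0,B3} = {B0}; idom=B0
  B5: preds {B3,B4}: {B0,B3} ∩ {B0,B4} = {B0}; idom=B0
  B6: preds {B3,B5}: {B0,B3} ∩ {B0,B5} = {B0}; idom=B0

Frontier:
  B3←B0: walk · to B0
  B3←B2: walk B2 to B0
  B4←B2: walk B2 to B0
  B4←B3: walk B3 to B0
  B5←B3: walk B3 to B0
  B5←B4: walk B4 to B0
  B6←B3: walk B3 to B0
  B6←B5: walk B5 to B0
  DF(B0)=∅
  DF(B1)=∅
  DF(B2)={B3,B4}
  DF(B3)={B4,B5,B6}
  DF(B4)={B5}
  DF(B5)={B6}
  DF(B6)=∅

φ for p: defs {B2,B3,B4,B5,B6}
  DF⁺ = {B3,B4,B5,B6}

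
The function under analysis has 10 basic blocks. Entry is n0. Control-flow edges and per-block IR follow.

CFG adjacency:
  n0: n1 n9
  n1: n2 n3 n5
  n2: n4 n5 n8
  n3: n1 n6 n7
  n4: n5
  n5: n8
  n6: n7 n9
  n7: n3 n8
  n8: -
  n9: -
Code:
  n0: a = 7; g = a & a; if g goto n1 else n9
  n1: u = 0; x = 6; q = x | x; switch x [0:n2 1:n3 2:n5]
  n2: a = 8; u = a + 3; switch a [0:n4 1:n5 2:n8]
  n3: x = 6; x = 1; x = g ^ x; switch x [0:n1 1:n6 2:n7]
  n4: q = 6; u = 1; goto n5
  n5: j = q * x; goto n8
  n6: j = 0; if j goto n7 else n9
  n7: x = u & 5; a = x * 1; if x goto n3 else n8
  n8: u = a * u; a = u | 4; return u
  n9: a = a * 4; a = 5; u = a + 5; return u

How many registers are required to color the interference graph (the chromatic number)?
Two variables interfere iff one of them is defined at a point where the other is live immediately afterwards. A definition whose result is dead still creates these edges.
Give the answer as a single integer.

Block summaries:
  n0: def={a,g} ue=∅
  n1: def={q,u,x} ue=∅
  n2: def={a,u} ue=∅
  n3: def={x} ue={g}
  n4: def={q,u} ue=∅
  n5: def={j} ue={q,x}
  n6: def={j} ue=∅
  n7: def={a,x} ue={u}
  n8: def={a,u} ue={a,u}
  n9: def={a,u} ue={a}

Live sets:
  n0: in=∅ out={a,g}
  n1: in={a,g} out={a,g,q,u,x}
  n2: in={q,x} out={a,q,u,x}
  n3: in={a,g,u} out={a,g,u}
  n4: in={a,x} out={a,q,u,x}
  n5: in={a,q,u,x} out={a,u}
  n6: in={a,g,u} out={a,g,u}
  n7: in={g,u} out={a,g,u}
  n8: in={a,u} out=∅
  n9: in={a} out=∅

Interfere edges:
  a↔{g,j,q,u,x}
  g↔{a,j,q,u,x}
  j↔{a,g,u}
  q↔{a,g,u,x}
  u↔{a,g,j,q,x}
  x↔{a,g,q,u}

Registers:
  lower bound: {a,g,q,u,x} mutually conflict ⇒ χ ≥ 5
  assign a→r0 g→r1 j→r3 q→r3 u→r2 x→r4 — no edge inside a register ⇒ χ ≤ 5
  χ = 5

Answer: 5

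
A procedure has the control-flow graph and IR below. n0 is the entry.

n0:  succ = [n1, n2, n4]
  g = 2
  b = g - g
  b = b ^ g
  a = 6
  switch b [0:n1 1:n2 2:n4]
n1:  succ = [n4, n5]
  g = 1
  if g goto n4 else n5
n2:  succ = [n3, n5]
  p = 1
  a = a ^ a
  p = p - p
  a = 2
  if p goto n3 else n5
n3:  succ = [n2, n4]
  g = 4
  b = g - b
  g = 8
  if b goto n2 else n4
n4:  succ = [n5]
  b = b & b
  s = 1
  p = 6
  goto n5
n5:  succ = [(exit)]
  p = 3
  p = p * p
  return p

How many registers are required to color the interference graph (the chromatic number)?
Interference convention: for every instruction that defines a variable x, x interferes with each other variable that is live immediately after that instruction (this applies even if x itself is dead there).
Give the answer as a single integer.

Answer: 3

Working:
def/use:
  n0 def {a,b,g} use ∅
  n1 def {g} use ∅
  n2 def {a,p} use {a}
  n3 def {b,g} use {b}
  n4 def {b,p,s} use {b}
  n5 def {p} use ∅

Backward fixpoint:
  live n0: ∅→{a,b}
  live n1: {b}→{b}
  live n2: {a,b}→{a,b}
  live n3: {a,b}→{a,b}
  live n4: {b}→∅
  live n5: ∅→∅

Interfere edges:
  a — {b,g,p}
  b — {a,g,p}
  g — {a,b}
  p — {a,b}
  s — ∅

Colouring:
  clique {a,b,g} ⇒ need ≥ 3
  assign a→r0 b→r1 g→r2 p→r2 s→r0 — no edge inside a register ⇒ χ ≤ 3
  χ = 3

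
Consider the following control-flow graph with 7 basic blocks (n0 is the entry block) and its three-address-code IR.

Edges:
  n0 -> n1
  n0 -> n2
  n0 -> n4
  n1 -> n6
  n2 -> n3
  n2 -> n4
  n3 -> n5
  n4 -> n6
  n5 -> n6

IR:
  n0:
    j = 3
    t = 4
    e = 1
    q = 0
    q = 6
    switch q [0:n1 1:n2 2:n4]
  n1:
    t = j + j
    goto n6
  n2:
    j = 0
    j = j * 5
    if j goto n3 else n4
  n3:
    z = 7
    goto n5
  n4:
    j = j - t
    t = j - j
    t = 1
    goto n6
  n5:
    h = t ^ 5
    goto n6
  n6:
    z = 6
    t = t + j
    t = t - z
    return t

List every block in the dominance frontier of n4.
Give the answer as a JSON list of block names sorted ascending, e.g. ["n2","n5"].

Answer: ["n6"]

Working:
idom tree: n1←n0 n2←n0 n3←n2 n4←n0 n5←n3 n6←n0
Dom∩ at merges:
  n4: preds {n0,n2}: {n0} ∩ {n0,n2} = {n0}; idom=n0
  n6: preds {n1,n4,n5}: {n0,n1} ∩ {n0,n4} ∩ {n0,n2,n3,n5} = {n0}; idom=n0

Frontier:
  join n4 pred n0: · stop@n0
  join n4 pred n2: n2 stop@n0
  join n6 pred n1: n1 stop@n0
  join n6 pred n4: n4 stop@n0
  join n6 pred n5: n5→n3→n2 stop@n0
  n0: DF=∅
  n1: DF={n6}
  n2: DF={n4,n6}
  n3: DF={n6}
  n4: DF={n6}
  n5: DF={n6}
  n6: DF=∅

DF(n4) = ["n6"]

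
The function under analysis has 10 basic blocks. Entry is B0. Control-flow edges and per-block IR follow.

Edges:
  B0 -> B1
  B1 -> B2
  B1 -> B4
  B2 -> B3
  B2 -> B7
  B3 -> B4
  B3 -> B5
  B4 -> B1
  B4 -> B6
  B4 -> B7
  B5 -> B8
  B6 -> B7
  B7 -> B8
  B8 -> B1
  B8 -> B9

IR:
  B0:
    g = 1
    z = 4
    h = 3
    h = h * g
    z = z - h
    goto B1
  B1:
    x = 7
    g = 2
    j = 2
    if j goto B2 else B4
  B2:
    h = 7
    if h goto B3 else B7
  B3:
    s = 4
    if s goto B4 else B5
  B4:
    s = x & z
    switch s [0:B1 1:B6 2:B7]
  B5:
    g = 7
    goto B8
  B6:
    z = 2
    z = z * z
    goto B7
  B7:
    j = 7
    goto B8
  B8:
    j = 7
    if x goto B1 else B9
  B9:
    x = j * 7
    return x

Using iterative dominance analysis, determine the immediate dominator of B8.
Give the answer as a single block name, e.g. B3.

idom tree: B1←B0 B2←B1 B3←B2 B4←B1 B5←B3 B6←B4 B7←B1 B8←B1 B9←B8
Dom at joins:
  B1: preds {B0,B4,B8}: {B0} ∩ {B0,B1,B4} ∩ {B0,B1,B8} = {B0}; idom=B0
  B4: preds {B1,B3}: {B0,B1} ∩ {B0,B1,B2,B3} = {B0,B1}; idom=B1
  B7: preds {B2,B4,B6}: {B0,B1,B2} ∩ {B0,B1,B4} ∩ {B0,B1,B4,B6} = {B0,B1}; idom=B1
  B8: preds {B5,B7}: {B0,B1,B2,B3,B5} ∩ {B0,B1,B7} = {B0,B1}; idom=B1

idom(B8) = B1

Answer: B1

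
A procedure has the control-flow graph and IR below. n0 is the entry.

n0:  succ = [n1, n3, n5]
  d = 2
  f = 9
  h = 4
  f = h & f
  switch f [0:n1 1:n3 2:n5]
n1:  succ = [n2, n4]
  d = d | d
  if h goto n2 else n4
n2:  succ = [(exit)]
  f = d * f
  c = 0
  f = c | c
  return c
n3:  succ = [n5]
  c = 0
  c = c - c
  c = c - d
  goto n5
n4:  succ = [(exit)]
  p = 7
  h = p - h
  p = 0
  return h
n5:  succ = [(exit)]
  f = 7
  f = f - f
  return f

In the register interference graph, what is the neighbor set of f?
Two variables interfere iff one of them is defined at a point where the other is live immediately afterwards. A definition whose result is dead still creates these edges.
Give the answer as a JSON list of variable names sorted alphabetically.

def/use:
  n0: def={d,f,h} ue=∅
  n1: def={d} ue={d,h}
  n2: def={c,f} ue={d,f}
  n3: def={c} ue={d}
  n4: def={h,p} ue={h}
  n5: def={f} ue=∅

Backward fixpoint:
  live n0: ∅→{d,f,h}
  live n1: {d,f,h}→{d,f,h}
  live n2: {d,f}→∅
  live n3: {d}→∅
  live n4: {h}→∅
  live n5: ∅→∅

Interfere edges:
  c — {d,f}
  d — {c,f,h}
  f — {c,d,h}
  h — {d,f,p}
  p — {h}

N(f) = ["c", "d", "h"]

Answer: ["c", "d", "h"]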